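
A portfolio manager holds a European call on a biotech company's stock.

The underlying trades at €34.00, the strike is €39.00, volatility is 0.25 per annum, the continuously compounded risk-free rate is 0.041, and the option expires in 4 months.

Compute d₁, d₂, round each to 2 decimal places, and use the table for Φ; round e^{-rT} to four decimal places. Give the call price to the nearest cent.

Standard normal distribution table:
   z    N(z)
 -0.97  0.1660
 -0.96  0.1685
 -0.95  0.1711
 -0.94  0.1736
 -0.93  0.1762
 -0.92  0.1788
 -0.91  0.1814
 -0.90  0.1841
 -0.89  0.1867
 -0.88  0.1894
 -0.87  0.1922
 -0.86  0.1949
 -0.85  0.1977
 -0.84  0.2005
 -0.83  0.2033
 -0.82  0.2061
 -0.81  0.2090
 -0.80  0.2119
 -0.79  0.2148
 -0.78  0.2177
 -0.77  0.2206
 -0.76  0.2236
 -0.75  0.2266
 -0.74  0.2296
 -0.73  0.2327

σ√T = 0.25 × 0.5774 = 0.1443
ln(S/K) + (r + σ²/2)T = ln(34/39) + (0.041 + 0.25²/2)·0.3333 = -0.1372 + 0.0241 = -0.1131
d₁ = -0.1131 / 0.1443 = -0.7837 → -0.78
d₂ = d₁ − σ√T = -0.7837 − 0.1443 = -0.9280 → -0.93
e^(−rT) = e^(−0.041·0.3333) = 0.9864
N(d₁) = N(-0.78) = 0.2177;  N(d₂) = N(-0.93) = 0.1762
C = 34·0.2177 − 39·0.9864·0.1762 = 7.4018 − 6.7783 = 0.6235

€0.62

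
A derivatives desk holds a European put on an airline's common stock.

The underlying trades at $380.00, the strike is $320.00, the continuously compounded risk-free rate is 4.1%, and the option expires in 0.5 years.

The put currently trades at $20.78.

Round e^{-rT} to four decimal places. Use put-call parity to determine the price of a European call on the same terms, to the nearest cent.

e^(−rT) = e^(−0.041·0.5) = 0.9797
Put-call parity: C − P = S − K·e^(−rT) = 380 − 320·0.9797 = 380 − 313.5040 = 66.4960
C = P + (C − P) = 20.78 + (66.4960) = 87.2760

$87.28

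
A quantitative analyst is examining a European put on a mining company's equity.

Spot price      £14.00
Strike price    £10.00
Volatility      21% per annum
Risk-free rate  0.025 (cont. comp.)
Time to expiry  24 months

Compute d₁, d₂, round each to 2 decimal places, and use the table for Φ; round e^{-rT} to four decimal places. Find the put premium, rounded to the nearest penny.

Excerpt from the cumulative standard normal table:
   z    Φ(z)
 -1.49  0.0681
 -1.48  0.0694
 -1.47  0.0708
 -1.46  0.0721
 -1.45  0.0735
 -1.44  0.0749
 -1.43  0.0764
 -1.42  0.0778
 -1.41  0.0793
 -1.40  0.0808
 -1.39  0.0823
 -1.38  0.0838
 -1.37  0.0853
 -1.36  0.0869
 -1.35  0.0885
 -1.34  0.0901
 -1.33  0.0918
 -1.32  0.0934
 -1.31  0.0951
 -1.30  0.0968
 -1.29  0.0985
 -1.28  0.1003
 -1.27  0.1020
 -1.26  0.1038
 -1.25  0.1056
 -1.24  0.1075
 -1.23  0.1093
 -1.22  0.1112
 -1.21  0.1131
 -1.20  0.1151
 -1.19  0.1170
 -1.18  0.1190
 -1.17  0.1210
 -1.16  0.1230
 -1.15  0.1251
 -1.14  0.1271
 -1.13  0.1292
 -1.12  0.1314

£0.16

σ√T = 0.21·√2 = 0.2970
d₁ = [ln(14/10) + (0.025 + ½·0.21²)·2] / (σ√T) = (0.3365 + 0.0941) / 0.2970 = 1.4498 ⇒ 1.45
d₂ = 1.4498 − 0.2970 = 1.1528 ⇒ 1.15
exp(−rT) = exp(−0.025·2) = 0.9512
P = 10·0.9512·N(-1.15) − 14·N(-1.45) = 10·0.9512·0.1251 − 14·0.0735 = 1.1900 − 1.0290 = 0.1610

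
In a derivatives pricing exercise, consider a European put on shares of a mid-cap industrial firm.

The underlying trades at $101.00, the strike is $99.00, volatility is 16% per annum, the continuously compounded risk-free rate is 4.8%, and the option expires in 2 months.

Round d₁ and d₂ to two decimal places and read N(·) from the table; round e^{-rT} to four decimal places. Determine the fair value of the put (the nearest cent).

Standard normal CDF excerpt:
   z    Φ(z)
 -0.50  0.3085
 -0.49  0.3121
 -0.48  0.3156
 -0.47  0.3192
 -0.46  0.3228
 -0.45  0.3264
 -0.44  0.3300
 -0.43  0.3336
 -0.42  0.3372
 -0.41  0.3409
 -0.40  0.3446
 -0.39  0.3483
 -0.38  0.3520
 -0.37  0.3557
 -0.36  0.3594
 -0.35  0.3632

$1.24

T = 0.1667;  σ√T = 0.0653
d₁ = [ln(101/99) + (0.048 + 0.16²/2)·0.1667] / 0.0653 = [0.0200 + 0.0101] / 0.0653 = 0.4613 ≈ 0.46
d₂ = d₁ − σ√T = 0.4613 − 0.0653 = 0.3960 ≈ 0.40
e^(−rT) = e^(−0.048·0.1667) = 0.9920
P = 99·0.9920·N(-0.40) − 101·N(-0.46) = 99·0.9920·0.3446 − 101·0.3228 = 33.8425 − 32.6028 = 1.2397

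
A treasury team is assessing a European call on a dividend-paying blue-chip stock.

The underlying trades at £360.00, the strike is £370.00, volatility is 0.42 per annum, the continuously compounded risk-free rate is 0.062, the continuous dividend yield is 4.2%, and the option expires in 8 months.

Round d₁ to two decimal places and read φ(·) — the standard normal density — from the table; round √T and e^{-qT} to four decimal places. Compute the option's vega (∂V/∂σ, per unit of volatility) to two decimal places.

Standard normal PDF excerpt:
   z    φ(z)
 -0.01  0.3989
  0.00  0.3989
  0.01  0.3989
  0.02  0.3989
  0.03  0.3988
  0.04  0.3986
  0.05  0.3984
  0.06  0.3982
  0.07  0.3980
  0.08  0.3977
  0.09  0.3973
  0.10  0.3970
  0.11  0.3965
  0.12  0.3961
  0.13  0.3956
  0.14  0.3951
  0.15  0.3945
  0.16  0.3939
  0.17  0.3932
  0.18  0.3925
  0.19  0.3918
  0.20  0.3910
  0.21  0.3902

113.07

σ√T = 0.42·√0.6667 = 0.3429
ln(S/K) + (r − q + σ²/2)T = ln(360/370) + (0.062 − 0.042 + 0.42²/2)·0.6667 = -0.0274 + 0.0721 = 0.0447
d₁ = 0.0447 / 0.3429 = 0.1304 → 0.13
√T = √0.6667 = 0.8165
φ(d₁) = φ(0.13) = 0.3956
e^(−qT) = e^(−0.042·0.6667) = 0.9724
vega = S·e^(−qT)·φ(d₁)·√T = 360·0.9724·0.3956·0.8165 = 113.0733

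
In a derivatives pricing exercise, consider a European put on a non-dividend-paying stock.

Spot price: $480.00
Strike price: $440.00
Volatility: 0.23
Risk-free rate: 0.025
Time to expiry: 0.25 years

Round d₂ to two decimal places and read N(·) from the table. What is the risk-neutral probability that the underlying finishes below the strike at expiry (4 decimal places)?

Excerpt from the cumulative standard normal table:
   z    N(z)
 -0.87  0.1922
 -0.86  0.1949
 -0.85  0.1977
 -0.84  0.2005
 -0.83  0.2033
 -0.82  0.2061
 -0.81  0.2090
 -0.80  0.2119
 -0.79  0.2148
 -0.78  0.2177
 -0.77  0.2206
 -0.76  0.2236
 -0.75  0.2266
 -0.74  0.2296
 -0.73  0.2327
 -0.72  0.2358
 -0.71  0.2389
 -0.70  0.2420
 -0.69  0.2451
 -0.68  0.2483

0.2266

σ√T = 0.23·√0.25 = 0.1150
d₁ = [ln(480/440) + (0.025 + ½·0.23²)·0.25] / (σ√T) = (0.0870 + 0.0129) / 0.1150 = 0.8685 ≈ 0.87
d₂ = 0.8685 − 0.1150 = 0.7535 ≈ 0.75
Risk-neutral Pr[S_T < K] = N(−d₂) = N(-0.75) = 0.2266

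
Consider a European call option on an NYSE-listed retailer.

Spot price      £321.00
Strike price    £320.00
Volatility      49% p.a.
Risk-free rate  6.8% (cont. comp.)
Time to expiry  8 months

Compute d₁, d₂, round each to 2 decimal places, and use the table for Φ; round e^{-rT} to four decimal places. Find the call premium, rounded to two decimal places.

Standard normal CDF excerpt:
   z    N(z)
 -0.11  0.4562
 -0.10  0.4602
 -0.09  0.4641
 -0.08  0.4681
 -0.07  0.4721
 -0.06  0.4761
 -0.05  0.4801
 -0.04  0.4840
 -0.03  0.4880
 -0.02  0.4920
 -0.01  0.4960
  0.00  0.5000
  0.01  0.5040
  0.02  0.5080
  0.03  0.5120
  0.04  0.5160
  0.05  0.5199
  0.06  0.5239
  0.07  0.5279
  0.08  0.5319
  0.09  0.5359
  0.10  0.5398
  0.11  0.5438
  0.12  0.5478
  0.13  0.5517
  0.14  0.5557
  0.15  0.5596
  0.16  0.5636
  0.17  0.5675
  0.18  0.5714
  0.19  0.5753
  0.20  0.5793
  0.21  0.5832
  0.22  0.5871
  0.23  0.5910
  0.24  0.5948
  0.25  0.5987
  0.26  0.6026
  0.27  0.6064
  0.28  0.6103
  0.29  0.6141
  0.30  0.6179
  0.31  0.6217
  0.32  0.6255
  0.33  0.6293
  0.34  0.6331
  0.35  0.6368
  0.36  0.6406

σ√T = 0.49·√0.6667 = 0.4001
ln(S/K) + (r + σ²/2)T = ln(321/320) + (0.068 + 0.49²/2)·0.6667 = 0.0031 + 0.1254 = 0.1285
d₁ = 0.1285 / 0.4001 = 0.3212 → 0.32
d₂ = d₁ − σ√T = 0.3212 − 0.4001 = -0.0789 → -0.08
e^(−rT) = e^(−0.068·0.6667) = 0.9557
N(d₁) = N(0.32) = 0.6255;  N(d₂) = N(-0.08) = 0.4681
C = 321·0.6255 − 320·0.9557·0.4681 = 200.7855 − 143.1562 = 57.6293

£57.63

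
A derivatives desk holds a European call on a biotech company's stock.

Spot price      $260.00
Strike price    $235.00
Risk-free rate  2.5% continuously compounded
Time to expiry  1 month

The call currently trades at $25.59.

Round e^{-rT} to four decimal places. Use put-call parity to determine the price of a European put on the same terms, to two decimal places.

e^(−rT) = e^(−0.025·0.08333) = 0.9979
Put-call parity: C − P = S − K·e^(−rT) = 260 − 235·0.9979 = 260 − 234.5065 = 25.4935
P = C − (C − P) = 25.59 − (25.4935) = 0.0965

$0.10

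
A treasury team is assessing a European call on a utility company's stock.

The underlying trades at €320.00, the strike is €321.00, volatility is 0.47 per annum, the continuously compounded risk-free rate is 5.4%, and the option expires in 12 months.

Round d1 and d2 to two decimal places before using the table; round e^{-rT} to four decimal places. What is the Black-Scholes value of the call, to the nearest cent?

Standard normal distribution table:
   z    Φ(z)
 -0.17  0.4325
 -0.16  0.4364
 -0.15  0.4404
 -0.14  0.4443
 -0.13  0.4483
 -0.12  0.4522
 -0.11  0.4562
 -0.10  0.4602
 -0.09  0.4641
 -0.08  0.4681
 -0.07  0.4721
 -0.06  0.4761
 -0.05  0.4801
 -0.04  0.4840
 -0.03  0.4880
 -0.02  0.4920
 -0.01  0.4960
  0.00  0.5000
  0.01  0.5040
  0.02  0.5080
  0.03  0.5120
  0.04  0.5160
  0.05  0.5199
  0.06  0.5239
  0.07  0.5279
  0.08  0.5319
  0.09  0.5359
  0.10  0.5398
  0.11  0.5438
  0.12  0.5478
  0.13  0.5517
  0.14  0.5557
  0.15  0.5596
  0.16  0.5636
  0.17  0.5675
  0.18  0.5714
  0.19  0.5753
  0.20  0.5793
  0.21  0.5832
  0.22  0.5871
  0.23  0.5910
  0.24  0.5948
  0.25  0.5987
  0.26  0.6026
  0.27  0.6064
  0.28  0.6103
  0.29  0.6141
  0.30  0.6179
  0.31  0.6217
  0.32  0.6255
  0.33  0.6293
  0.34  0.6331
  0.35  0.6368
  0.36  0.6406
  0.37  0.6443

€66.26

σ√T = 0.47 × 1.0000 = 0.4700
d₁ = [ln(320/321) + (0.054 + 0.47²/2)·1] / 0.4700 = [-0.0031 + 0.1644] / 0.4700 = 0.3433 ⇒ 0.34
d₂ = d₁ − σ√T = 0.3433 − 0.4700 = -0.1267 ⇒ -0.13
e^(−rT) = e^(−0.054·1) = 0.9474
C = 320·N(0.34) − 321·0.9474·N(-0.13) = 320·0.6331 − 321·0.9474·0.4483 = 202.5920 − 136.3349 = 66.2571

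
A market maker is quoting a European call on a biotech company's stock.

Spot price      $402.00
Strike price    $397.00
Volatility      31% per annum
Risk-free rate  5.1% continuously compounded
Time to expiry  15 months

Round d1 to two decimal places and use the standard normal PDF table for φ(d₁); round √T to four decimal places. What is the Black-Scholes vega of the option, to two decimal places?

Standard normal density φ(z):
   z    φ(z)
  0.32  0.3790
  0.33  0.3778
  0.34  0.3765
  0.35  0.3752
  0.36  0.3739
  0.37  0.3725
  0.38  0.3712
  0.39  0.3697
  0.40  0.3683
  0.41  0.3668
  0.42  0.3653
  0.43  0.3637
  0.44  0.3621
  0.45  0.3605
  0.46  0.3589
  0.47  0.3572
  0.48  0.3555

166.16

T = 1.25;  σ√T = 0.3466
d₁ = [ln(402/397) + (0.051 + ½·0.31²)·1.25] / (σ√T) = (0.0125 + 0.1238) / 0.3466 = 0.3933 ≈ 0.39
√T = √1.25 = 1.1180
φ(d₁) = φ(0.39) = 0.3697
vega = S·φ(d₁)·√T = 402·0.3697·1.1180 = 166.1565
(Vega is the same for a European call and put with the same parameters.)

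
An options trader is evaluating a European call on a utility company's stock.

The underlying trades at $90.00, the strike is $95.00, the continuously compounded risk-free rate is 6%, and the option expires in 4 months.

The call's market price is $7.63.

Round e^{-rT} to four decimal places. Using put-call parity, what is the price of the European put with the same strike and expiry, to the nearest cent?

$10.75

e^(−rT) = e^(−0.06·0.3333) = 0.9802
Put-call parity: C − P = S − K·e^(−rT) = 90 − 95·0.9802 = 90 − 93.1190 = -3.1190
P = C − (C − P) = 7.63 − (-3.1190) = 10.7490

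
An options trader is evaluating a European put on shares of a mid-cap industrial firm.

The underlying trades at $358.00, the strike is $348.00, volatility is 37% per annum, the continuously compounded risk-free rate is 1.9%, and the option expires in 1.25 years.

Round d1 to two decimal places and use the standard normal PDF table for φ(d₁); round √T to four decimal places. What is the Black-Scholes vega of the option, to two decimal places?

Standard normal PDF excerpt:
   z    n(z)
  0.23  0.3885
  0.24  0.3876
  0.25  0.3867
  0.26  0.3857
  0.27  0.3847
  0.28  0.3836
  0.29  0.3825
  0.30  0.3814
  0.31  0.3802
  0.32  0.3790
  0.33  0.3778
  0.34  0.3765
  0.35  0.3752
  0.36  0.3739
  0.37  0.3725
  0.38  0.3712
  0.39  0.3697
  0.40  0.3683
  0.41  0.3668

σ√T = 0.37·√1.25 = 0.4137
d₁ = [ln(358/348) + (0.019 + 0.37²/2)·1.25] / 0.4137 = [0.0283 + 0.1093] / 0.4137 = 0.3327 ≈ 0.33
√T = √1.25 = 1.1180
φ(d₁) = φ(0.33) = 0.3778
vega = S·φ(d₁)·√T = 358·0.3778·1.1180 = 151.2122
(The call has the same vega.)

151.21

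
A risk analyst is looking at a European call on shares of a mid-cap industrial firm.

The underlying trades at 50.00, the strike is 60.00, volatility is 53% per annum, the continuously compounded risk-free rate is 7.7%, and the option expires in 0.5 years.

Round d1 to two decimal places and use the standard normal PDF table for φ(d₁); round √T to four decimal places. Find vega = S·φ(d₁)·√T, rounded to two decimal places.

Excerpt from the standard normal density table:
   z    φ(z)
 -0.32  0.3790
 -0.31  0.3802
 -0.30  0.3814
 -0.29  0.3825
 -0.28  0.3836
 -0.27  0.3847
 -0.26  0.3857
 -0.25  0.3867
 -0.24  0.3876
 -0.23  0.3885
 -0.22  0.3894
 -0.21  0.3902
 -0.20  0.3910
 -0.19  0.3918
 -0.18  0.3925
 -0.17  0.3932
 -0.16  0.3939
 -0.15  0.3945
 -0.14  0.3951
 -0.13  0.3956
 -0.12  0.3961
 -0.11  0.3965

13.82

σ√T = 0.53 × 0.7071 = 0.3748
d₁ = [ln(50/60) + (0.077 + 0.53²/2)·0.5] / 0.3748 = [-0.1823 + 0.1087] / 0.3748 = -0.1964 which rounds to -0.20
√T = √0.5 = 0.7071
φ(d₁) = φ(-0.20) = 0.3910
vega = S·φ(d₁)·√T = 50·0.3910·0.7071 = 13.8238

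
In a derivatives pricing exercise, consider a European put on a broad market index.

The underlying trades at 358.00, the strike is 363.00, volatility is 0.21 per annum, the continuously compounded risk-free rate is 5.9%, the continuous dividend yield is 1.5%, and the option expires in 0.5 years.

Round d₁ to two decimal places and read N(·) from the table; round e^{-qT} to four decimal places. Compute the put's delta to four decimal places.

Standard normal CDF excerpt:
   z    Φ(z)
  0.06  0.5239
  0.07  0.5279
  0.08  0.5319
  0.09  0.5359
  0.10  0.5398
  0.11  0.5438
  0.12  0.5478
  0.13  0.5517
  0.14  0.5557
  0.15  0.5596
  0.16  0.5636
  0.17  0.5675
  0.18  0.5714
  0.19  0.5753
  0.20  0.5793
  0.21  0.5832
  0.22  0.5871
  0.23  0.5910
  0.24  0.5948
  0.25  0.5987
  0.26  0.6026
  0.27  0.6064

T = 0.5;  σ√T = 0.1485
d₁ = [ln(358/363) + (0.059 − 0.015 + 0.21²/2)·0.5] / 0.1485 = [-0.0139 + 0.0330] / 0.1485 = 0.1290 → 0.13
N(d₁) = N(0.13) = 0.5517
Δ_put = exp(−qT)·(N(d₁) − 1) = 0.9925·(0.5517 − 1) = -0.4449

-0.4449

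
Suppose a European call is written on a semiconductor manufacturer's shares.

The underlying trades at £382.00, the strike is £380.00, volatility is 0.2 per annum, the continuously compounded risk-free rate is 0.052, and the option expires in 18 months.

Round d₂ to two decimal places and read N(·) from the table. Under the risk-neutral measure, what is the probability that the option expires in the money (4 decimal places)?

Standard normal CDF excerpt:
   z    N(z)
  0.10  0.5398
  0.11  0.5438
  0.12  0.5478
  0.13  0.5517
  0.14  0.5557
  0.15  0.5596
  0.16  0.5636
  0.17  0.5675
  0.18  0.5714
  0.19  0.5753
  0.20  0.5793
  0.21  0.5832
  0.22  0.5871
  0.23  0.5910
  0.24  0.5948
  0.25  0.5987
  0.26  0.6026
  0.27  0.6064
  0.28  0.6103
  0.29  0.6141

T = 1.5;  σ√T = 0.2449
ln(S/K) + (r + σ²/2)T = ln(382/380) + (0.052 + 0.2²/2)·1.5 = 0.0052 + 0.1080 = 0.1132
d₁ = 0.1132 / 0.2449 = 0.4623 which rounds to 0.46
d₂ = d₁ − σ√T = 0.4623 − 0.2449 = 0.2174 which rounds to 0.22
Risk-neutral Pr[S_T > K] = N(d₂) = N(0.22) = 0.5871

0.5871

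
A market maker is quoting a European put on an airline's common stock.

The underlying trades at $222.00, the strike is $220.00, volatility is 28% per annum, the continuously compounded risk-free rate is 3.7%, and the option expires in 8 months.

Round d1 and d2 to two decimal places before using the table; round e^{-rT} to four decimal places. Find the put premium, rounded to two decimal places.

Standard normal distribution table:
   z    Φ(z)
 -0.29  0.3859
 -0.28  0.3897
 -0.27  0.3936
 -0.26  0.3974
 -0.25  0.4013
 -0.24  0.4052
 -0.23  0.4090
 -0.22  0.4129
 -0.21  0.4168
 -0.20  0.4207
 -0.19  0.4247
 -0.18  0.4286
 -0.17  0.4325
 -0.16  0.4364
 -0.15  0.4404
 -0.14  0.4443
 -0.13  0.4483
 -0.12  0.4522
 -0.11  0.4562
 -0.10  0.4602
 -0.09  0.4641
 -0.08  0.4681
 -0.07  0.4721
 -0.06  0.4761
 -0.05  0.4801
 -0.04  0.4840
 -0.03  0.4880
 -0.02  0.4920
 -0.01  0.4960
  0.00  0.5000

σ√T = 0.28 × 0.8165 = 0.2286
d₁ = [ln(222/220) + (0.037 + 0.28²/2)·0.6667] / 0.2286 = [0.0090 + 0.0508] / 0.2286 = 0.2618 → 0.26
d₂ = d₁ − σ√T = 0.2618 − 0.2286 = 0.0332 → 0.03
e^(−rT) = e^(−0.037·0.6667) = 0.9756
N(−d₂) = N(-0.03) = 0.4880;  N(−d₁) = N(-0.26) = 0.3974
P = 220·0.9756·0.4880 − 222·0.3974 = 104.7404 − 88.2228 = 16.5176

$16.52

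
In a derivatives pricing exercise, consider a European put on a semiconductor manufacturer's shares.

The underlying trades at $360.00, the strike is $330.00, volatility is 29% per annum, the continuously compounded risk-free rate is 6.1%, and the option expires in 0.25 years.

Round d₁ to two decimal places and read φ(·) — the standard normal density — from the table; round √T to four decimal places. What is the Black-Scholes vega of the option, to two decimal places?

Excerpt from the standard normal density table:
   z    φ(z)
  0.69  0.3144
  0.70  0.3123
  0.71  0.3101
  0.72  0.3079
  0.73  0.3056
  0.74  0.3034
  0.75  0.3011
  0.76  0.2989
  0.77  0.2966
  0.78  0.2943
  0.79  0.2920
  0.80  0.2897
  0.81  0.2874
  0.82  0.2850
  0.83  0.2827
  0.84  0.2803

52.97

σ√T = 0.29·√0.25 = 0.1450
d₁ = [ln(360/330) + (0.061 + 0.29²/2)·0.25] / 0.1450 = [0.0870 + 0.0258] / 0.1450 = 0.7778 ≈ 0.78
√T = √0.25 = 0.5000
φ(d₁) = φ(0.78) = 0.2943
vega = S·φ(d₁)·√T = 360·0.2943·0.5000 = 52.9740
(Vega is the same for a European call and put with the same parameters.)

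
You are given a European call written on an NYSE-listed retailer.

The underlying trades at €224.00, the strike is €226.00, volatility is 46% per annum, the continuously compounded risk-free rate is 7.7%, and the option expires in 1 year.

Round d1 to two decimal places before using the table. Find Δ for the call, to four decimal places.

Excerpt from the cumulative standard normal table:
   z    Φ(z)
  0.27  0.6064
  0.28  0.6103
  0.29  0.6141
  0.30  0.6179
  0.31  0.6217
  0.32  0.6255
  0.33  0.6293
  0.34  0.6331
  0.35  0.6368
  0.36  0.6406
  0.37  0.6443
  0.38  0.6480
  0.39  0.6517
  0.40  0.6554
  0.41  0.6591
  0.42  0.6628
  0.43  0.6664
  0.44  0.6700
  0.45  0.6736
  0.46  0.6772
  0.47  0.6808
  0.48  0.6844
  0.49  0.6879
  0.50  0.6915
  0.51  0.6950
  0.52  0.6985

0.6480

σ√T = 0.46 × 1.0000 = 0.4600
ln(S/K) + (r + σ²/2)T = ln(224/226) + (0.077 + 0.46²/2)·1 = -0.0089 + 0.1828 = 0.1739
d₁ = 0.1739 / 0.4600 = 0.3781 → 0.38
N(d₁) = N(0.38) = 0.6480
Δ_call = N(d₁) = 0.6480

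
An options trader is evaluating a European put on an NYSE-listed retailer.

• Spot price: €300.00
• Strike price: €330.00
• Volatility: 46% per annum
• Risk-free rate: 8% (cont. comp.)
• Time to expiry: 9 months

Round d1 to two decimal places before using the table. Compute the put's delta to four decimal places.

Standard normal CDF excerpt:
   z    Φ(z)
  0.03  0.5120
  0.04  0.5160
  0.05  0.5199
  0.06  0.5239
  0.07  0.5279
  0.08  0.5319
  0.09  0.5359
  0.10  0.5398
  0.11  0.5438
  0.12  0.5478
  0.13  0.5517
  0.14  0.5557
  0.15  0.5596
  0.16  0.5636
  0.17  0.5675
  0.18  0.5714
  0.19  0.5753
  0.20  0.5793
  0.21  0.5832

-0.4562

σ√T = 0.46·√0.75 = 0.3984
d₁ = [ln(300/330) + (0.08 + ½·0.46²)·0.75] / (σ√T) = (-0.0953 + 0.1394) / 0.3984 = 0.1105 ≈ 0.11
N(d₁) = N(0.11) = 0.5438
Δ_put = N(d₁) − 1 = 0.5438 − 1 = -0.4562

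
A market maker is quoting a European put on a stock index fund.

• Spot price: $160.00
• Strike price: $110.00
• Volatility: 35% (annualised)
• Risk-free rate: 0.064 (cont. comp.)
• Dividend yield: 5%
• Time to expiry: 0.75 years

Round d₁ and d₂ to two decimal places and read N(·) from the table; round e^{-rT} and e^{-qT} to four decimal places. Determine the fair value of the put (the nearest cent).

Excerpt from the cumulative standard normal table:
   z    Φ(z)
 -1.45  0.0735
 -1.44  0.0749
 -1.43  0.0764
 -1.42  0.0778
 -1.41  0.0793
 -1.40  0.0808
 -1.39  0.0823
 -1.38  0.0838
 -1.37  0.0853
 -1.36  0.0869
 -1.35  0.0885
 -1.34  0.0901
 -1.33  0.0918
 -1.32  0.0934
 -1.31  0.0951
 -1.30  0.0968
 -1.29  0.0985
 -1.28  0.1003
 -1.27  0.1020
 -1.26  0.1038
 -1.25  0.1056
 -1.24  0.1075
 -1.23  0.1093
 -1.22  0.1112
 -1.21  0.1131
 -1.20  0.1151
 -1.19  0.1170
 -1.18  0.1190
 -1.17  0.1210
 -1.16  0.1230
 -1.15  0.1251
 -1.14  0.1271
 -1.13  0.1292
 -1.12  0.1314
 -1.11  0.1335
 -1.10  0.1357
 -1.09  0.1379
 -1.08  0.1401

T = 0.75;  σ√T = 0.3031
d₁ = [ln(160/110) + (0.064 − 0.05 + ½·0.35²)·0.75] / (σ√T) = (0.3747 + 0.0564) / 0.3031 = 1.4224 which rounds to 1.42
d₂ = 1.4224 − 0.3031 = 1.1193 which rounds to 1.12
exp(−qT) = exp(−0.05·0.75) = 0.9632;  exp(−rT) = exp(−0.064·0.75) = 0.9531
N(−d₂) = N(-1.12) = 0.1314;  N(−d₁) = N(-1.42) = 0.0778
P = 110·0.9531·0.1314 − 160·0.9632·0.0778 = 13.7761 − 11.9899 = 1.7862

$1.79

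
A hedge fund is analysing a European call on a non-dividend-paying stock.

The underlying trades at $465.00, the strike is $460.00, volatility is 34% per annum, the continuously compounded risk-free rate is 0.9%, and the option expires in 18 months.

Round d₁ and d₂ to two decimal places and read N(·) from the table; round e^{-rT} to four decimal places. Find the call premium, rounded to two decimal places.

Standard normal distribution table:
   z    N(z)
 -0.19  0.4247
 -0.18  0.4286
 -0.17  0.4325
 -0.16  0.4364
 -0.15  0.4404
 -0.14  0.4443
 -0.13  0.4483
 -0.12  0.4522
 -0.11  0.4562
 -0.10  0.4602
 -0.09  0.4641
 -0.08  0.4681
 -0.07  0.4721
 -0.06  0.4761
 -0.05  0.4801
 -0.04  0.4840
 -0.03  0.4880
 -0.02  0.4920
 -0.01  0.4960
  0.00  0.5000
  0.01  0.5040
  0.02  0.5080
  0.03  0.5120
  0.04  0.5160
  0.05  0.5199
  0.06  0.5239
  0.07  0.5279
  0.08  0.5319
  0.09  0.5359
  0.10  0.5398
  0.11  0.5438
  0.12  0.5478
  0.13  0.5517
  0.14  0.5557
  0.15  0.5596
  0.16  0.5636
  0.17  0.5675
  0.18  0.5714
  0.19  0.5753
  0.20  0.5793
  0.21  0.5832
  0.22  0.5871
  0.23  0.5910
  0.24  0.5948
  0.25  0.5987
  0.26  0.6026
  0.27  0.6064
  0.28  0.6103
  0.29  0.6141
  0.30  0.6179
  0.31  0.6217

$82.11

σ√T = 0.34 × 1.2247 = 0.4164
ln(S/K) + (r + σ²/2)T = ln(465/460) + (0.009 + 0.34²/2)·1.5 = 0.0108 + 0.1002 = 0.1110
d₁ = 0.1110 / 0.4164 = 0.2666 → 0.27
d₂ = d₁ − σ√T = 0.2666 − 0.4164 = -0.1498 → -0.15
exp(−rT) = exp(−0.009·1.5) = 0.9866
N(d₁) = N(0.27) = 0.6064;  N(d₂) = N(-0.15) = 0.4404
C = 465·0.6064 − 460·0.9866·0.4404 = 281.9760 − 199.8694 = 82.1066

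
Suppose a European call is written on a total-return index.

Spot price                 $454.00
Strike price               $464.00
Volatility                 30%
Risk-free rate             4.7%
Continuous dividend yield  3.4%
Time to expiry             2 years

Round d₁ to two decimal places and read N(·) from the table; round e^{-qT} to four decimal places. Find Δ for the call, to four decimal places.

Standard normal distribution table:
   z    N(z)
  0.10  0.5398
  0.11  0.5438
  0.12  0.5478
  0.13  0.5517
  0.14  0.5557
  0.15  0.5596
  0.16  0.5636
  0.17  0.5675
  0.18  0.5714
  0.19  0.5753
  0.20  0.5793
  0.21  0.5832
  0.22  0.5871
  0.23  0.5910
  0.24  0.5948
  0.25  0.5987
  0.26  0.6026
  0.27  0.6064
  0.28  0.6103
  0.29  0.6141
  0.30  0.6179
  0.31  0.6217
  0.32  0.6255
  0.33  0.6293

0.5485

T = 2;  σ√T = 0.4243
ln(S/K) + (r − q + σ²/2)T = ln(454/464) + (0.047 − 0.034 + 0.3²/2)·2 = -0.0218 + 0.1160 = 0.0942
d₁ = 0.0942 / 0.4243 = 0.2221 → 0.22
N(d₁) = N(0.22) = 0.5871
Δ_call = e^(−qT)·N(d₁) = 0.9343·0.5871 = 0.5485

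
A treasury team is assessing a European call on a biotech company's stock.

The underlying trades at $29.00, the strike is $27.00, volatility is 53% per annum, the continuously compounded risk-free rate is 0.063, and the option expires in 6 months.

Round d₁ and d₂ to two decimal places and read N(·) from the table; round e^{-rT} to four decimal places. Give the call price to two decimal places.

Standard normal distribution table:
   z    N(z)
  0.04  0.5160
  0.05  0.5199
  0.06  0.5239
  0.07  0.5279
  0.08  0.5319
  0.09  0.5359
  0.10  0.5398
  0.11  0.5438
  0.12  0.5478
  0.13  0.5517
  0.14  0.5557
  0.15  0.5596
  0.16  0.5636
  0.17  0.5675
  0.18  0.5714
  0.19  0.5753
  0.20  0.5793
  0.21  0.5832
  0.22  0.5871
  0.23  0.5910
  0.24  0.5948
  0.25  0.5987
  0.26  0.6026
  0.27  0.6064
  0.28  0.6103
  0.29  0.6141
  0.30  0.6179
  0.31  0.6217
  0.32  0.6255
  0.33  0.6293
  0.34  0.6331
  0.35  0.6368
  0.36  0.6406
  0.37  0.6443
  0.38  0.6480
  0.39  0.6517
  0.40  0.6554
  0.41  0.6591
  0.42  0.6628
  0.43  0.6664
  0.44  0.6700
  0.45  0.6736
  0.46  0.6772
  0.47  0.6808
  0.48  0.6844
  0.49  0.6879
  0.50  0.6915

σ√T = 0.53 × 0.7071 = 0.3748
d₁ = [ln(29/27) + (0.063 + ½·0.53²)·0.5] / (σ√T) = (0.0715 + 0.1017) / 0.3748 = 0.4621 ≈ 0.46
d₂ = 0.4621 − 0.3748 = 0.0873 ≈ 0.09
exp(−rT) = exp(−0.063·0.5) = 0.9690
N(d₁) = N(0.46) = 0.6772;  N(d₂) = N(0.09) = 0.5359
C = 29·0.6772 − 27·0.9690·0.5359 = 19.6388 − 14.0208 = 5.6180

$5.62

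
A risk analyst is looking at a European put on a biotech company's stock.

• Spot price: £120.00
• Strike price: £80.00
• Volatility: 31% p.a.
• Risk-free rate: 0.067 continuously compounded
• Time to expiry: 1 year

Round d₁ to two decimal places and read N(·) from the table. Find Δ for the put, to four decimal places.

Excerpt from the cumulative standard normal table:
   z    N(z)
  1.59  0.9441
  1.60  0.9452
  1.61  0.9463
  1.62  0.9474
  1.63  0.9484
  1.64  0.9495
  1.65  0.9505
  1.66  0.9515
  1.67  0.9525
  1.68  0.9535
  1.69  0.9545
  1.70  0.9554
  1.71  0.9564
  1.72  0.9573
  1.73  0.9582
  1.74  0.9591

-0.0465

σ√T = 0.31 × 1.0000 = 0.3100
d₁ = [ln(120/80) + (0.067 + 0.31²/2)·1] / 0.3100 = [0.4055 + 0.1151] / 0.3100 = 1.6791 ≈ 1.68
N(d₁) = N(1.68) = 0.9535
Δ_put = N(d₁) − 1 = 0.9535 − 1 = -0.0465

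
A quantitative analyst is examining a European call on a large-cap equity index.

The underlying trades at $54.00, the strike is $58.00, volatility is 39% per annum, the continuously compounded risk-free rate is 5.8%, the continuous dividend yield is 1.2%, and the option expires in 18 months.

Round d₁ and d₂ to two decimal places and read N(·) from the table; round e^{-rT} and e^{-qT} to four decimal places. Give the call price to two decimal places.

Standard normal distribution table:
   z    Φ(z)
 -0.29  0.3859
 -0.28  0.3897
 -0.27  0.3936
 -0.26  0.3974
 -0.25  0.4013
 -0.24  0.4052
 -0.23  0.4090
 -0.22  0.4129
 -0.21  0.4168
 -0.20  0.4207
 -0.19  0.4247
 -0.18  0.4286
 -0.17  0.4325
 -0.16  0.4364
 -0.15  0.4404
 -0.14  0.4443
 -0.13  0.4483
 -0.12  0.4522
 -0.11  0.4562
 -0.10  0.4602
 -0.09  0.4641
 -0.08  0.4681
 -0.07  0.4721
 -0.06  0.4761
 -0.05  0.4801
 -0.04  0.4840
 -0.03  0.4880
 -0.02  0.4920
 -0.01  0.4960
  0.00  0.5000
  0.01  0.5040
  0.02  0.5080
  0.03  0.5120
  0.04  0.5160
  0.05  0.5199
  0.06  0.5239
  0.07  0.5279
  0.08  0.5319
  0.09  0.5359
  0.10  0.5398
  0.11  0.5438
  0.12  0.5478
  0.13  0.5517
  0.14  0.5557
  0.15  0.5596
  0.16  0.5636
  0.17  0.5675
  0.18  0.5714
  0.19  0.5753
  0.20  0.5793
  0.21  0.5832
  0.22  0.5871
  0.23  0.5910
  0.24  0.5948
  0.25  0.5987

$9.80

T = 1.5;  σ√T = 0.4777
d₁ = [ln(54/58) + (0.058 − 0.012 + 0.39²/2)·1.5] / 0.4777 = [-0.0715 + 0.1831] / 0.4777 = 0.2337 → 0.23
d₂ = d₁ − σ√T = 0.2337 − 0.4777 = -0.2440 → -0.24
e^(−qT) = e^(−0.012·1.5) = 0.9822;  e^(−rT) = e^(−0.058·1.5) = 0.9167
N(d₁) = N(0.23) = 0.5910;  N(d₂) = N(-0.24) = 0.4052
C = 54·0.9822·0.5910 − 58·0.9167·0.4052 = 31.3459 − 21.5439 = 9.8020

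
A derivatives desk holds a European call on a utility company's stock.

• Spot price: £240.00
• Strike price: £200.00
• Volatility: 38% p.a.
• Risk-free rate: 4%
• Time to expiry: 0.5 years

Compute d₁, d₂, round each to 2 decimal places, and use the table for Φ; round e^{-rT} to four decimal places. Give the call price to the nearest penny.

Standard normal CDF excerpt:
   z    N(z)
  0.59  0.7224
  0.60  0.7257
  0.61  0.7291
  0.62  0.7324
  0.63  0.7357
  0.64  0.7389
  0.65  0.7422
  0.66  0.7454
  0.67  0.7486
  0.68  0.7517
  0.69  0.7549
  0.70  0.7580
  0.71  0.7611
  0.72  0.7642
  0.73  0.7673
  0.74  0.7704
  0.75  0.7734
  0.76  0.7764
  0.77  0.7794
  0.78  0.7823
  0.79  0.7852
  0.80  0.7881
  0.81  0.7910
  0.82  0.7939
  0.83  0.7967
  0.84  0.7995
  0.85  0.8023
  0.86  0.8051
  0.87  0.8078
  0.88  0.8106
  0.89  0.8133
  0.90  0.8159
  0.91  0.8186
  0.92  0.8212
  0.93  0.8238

σ√T = 0.38·√0.5 = 0.2687
ln(S/K) + (r + σ²/2)T = ln(240/200) + (0.04 + 0.38²/2)·0.5 = 0.1823 + 0.0561 = 0.2384
d₁ = 0.2384 / 0.2687 = 0.8873 ⇒ 0.89
d₂ = d₁ − σ√T = 0.8873 − 0.2687 = 0.6186 ⇒ 0.62
exp(−rT) = exp(−0.04·0.5) = 0.9802
C = 240·N(0.89) − 200·0.9802·N(0.62) = 240·0.8133 − 200·0.9802·0.7324 = 195.1920 − 143.5797 = 51.6123

£51.61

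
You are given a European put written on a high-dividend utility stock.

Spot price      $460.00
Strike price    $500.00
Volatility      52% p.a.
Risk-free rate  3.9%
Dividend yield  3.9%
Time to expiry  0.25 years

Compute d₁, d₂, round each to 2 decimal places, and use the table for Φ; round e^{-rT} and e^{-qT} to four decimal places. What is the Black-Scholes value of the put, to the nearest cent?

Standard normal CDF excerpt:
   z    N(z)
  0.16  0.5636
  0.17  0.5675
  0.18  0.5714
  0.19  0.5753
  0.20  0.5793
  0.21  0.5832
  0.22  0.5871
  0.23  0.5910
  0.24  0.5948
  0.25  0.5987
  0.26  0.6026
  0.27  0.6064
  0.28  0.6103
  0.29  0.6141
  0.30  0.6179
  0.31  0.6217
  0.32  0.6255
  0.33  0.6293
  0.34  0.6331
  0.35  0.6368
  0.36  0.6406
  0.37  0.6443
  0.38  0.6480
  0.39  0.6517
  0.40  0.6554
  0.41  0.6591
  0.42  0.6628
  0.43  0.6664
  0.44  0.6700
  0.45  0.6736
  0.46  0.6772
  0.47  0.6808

σ√T = 0.52 × 0.5000 = 0.2600
d₁ = [ln(460/500) + (0.039 − 0.039 + 0.52²/2)·0.25] / 0.2600 = [-0.0834 + 0.0338] / 0.2600 = -0.1907 ≈ -0.19
d₂ = d₁ − σ√T = -0.1907 − 0.2600 = -0.4507 ≈ -0.45
e^(−qT) = e^(−0.039·0.25) = 0.9903;  e^(−rT) = e^(−0.039·0.25) = 0.9903
N(−d₂) = N(0.45) = 0.6736;  N(−d₁) = N(0.19) = 0.5753
P = 500·0.9903·0.6736 − 460·0.9903·0.5753 = 333.5330 − 262.0710 = 71.4620

$71.46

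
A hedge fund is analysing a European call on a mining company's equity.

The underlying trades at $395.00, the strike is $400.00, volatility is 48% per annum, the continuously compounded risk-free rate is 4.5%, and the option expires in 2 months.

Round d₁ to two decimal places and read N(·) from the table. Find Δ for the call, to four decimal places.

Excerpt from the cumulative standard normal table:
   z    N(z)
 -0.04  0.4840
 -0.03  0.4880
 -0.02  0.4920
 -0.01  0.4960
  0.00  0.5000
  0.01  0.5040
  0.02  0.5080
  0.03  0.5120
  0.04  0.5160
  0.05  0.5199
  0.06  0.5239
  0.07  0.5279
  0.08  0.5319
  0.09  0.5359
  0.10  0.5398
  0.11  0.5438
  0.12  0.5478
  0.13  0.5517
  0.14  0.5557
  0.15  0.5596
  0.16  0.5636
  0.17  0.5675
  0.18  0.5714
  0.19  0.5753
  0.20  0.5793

0.5279

T = 0.1667;  σ√T = 0.1960
d₁ = [ln(395/400) + (0.045 + 0.48²/2)·0.1667] / 0.1960 = [-0.0126 + 0.0267] / 0.1960 = 0.0721 ⇒ 0.07
N(d₁) = N(0.07) = 0.5279
Δ_call = N(d₁) = 0.5279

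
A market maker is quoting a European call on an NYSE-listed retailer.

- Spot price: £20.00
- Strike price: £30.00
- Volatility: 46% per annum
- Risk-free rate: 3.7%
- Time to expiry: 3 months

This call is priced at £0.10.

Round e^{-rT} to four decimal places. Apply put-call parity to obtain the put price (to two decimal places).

e^(−rT) = e^(−0.037·0.25) = 0.9908
Put-call parity: C − P = S − K·e^(−rT) = 20 − 30·0.9908 = 20 − 29.7240 = -9.7240
P = C − (C − P) = 0.10 − (-9.7240) = 9.8240

£9.82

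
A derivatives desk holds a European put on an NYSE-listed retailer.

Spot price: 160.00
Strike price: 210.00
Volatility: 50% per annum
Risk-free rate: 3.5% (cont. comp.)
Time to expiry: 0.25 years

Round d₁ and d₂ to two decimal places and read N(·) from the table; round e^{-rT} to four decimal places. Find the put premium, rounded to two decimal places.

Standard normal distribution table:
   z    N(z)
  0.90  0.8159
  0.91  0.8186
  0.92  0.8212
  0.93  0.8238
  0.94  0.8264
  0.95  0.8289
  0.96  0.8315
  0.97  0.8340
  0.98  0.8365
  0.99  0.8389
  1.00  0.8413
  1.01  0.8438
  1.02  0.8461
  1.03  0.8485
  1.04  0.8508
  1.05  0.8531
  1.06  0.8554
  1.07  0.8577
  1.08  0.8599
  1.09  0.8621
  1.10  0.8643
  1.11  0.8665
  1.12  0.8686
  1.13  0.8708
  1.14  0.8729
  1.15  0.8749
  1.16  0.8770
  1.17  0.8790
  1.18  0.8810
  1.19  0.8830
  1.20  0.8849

σ√T = 0.5 × 0.5000 = 0.2500
d₁ = [ln(160/210) + (0.035 + 0.5²/2)·0.25] / 0.2500 = [-0.2719 + 0.0400] / 0.2500 = -0.9277 ⇒ -0.93
d₂ = d₁ − σ√T = -0.9277 − 0.2500 = -1.1777 ⇒ -1.18
e^(−rT) = e^(−0.035·0.25) = 0.9913
N(−d₂) = N(1.18) = 0.8810;  N(−d₁) = N(0.93) = 0.8238
P = 210·0.9913·0.8810 − 160·0.8238 = 183.4004 − 131.8080 = 51.5924

51.59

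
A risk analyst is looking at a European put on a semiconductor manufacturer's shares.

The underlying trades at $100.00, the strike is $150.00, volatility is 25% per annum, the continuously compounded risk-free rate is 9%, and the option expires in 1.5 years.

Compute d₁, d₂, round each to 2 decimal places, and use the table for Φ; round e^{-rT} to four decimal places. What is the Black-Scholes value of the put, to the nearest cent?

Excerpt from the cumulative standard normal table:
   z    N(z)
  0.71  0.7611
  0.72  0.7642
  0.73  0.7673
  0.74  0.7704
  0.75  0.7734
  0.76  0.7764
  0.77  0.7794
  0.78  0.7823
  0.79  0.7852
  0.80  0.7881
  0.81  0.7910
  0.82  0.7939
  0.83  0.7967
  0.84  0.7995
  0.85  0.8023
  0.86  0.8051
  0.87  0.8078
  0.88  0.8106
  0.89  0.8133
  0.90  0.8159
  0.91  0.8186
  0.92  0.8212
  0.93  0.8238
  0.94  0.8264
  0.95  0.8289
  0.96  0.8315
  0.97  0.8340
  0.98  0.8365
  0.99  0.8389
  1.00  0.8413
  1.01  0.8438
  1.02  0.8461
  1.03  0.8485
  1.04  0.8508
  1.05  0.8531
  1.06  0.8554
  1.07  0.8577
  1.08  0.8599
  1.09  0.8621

$34.77

σ√T = 0.25·√1.5 = 0.3062
ln(S/K) + (r + σ²/2)T = ln(100/150) + (0.09 + 0.25²/2)·1.5 = -0.4055 + 0.1819 = -0.2236
d₁ = -0.2236 / 0.3062 = -0.7302 ≈ -0.73
d₂ = d₁ − σ√T = -0.7302 − 0.3062 = -1.0364 ≈ -1.04
exp(−rT) = exp(−0.09·1.5) = 0.8737
N(−d₂) = N(1.04) = 0.8508;  N(−d₁) = N(0.73) = 0.7673
P = 150·0.8737·0.8508 − 100·0.7673 = 111.5016 − 76.7300 = 34.7716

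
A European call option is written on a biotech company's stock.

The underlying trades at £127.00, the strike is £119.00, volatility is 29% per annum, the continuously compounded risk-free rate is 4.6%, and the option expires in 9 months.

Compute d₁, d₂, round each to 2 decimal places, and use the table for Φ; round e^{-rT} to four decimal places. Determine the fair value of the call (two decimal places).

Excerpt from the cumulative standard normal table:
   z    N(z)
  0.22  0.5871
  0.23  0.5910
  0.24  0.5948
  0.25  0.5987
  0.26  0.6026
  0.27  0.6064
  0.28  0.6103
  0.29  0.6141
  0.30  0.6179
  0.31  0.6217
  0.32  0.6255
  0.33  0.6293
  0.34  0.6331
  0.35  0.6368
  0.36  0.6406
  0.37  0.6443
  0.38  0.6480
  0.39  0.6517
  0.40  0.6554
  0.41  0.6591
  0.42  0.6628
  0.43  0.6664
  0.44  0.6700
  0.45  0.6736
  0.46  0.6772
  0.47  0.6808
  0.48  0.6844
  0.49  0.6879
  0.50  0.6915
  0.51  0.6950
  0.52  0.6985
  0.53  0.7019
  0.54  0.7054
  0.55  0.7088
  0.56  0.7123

£18.99

T = 0.75;  σ√T = 0.2511
d₁ = [ln(127/119) + (0.046 + 0.29²/2)·0.75] / 0.2511 = [0.0651 + 0.0660] / 0.2511 = 0.5220 ≈ 0.52
d₂ = d₁ − σ√T = 0.5220 − 0.2511 = 0.2709 ≈ 0.27
exp(−rT) = exp(−0.046·0.75) = 0.9661
N(d₁) = N(0.52) = 0.6985;  N(d₂) = N(0.27) = 0.6064
C = 127·0.6985 − 119·0.9661·0.6064 = 88.7095 − 69.7153 = 18.9942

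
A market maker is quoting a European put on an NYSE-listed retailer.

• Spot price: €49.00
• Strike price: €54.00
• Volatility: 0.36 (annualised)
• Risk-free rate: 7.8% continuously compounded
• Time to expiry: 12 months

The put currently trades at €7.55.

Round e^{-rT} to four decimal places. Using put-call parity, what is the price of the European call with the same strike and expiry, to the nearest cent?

€6.60

exp(−rT) = exp(−0.078·1) = 0.9250
Put-call parity: C − P = S − K·e^(−rT) = 49 − 54·0.9250 = 49 − 49.9500 = -0.9500
C = P + (C − P) = 7.55 + (-0.9500) = 6.6000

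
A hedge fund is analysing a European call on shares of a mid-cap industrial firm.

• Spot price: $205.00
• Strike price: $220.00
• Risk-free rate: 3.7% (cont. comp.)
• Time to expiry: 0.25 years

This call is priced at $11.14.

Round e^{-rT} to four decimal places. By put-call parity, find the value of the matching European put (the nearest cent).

exp(−rT) = exp(−0.037·0.25) = 0.9908
Put-call parity: C − P = S − K·e^(−rT) = 205 − 220·0.9908 = 205 − 217.9760 = -12.9760
P = C − (C − P) = 11.14 − (-12.9760) = 24.1160

$24.12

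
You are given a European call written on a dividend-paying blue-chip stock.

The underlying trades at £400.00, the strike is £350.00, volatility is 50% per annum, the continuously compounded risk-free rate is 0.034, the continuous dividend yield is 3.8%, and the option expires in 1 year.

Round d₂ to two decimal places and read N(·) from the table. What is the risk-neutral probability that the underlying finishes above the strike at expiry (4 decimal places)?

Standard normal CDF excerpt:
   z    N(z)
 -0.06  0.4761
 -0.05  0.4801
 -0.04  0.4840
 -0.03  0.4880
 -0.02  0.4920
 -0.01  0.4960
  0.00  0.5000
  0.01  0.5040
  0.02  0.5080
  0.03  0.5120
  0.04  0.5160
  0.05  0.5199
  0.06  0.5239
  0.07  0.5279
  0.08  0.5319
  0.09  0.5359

T = 1;  σ√T = 0.5000
d₁ = [ln(400/350) + (0.034 − 0.038 + 0.5²/2)·1] / 0.5000 = [0.1335 + 0.1210] / 0.5000 = 0.5091 which rounds to 0.51
d₂ = d₁ − σ√T = 0.5091 − 0.5000 = 0.0091 which rounds to 0.01
Pr(exercise) under Q = N(d₂) = 0.5040

0.5040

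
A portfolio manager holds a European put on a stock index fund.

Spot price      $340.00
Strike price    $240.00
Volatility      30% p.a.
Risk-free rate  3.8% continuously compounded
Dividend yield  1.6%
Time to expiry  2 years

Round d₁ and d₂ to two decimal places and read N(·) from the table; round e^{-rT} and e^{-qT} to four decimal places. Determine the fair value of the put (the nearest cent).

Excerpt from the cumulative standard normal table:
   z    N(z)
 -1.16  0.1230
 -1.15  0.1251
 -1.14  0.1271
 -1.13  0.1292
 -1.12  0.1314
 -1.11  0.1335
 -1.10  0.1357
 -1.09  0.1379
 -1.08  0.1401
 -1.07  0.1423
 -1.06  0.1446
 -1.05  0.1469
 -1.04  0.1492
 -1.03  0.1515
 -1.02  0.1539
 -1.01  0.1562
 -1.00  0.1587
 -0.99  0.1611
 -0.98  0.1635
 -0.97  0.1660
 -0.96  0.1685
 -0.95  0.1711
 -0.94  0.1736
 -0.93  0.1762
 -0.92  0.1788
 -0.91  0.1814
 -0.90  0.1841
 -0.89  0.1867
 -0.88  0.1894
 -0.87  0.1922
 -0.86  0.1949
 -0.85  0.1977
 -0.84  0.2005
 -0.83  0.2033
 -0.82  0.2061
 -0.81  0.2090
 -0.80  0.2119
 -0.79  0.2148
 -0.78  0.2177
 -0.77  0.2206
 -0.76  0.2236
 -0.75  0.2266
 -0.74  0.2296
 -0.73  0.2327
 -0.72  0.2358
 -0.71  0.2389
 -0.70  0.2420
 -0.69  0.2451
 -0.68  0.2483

σ√T = 0.3 × 1.4142 = 0.4243
ln(S/K) + (r − q + σ²/2)T = ln(340/240) + (0.038 − 0.016 + 0.3²/2)·2 = 0.3483 + 0.1340 = 0.4823
d₁ = 0.4823 / 0.4243 = 1.1368 → 1.14
d₂ = d₁ − σ√T = 1.1368 − 0.4243 = 0.7125 → 0.71
exp(−qT) = exp(−0.016·2) = 0.9685;  exp(−rT) = exp(−0.038·2) = 0.9268
N(−d₂) = N(-0.71) = 0.2389;  N(−d₁) = N(-1.14) = 0.1271
P = 240·0.9268·0.2389 − 340·0.9685·0.1271 = 53.1390 − 41.8528 = 11.2862

$11.29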